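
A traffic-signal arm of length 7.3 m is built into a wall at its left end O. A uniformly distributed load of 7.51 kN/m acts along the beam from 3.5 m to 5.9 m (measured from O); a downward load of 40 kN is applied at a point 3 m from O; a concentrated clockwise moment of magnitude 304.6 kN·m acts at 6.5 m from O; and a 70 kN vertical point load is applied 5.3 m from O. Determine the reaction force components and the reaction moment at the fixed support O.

Resultant of the distributed load: 7.51 × 2.4 = 18.024 kN at 4.7 m from O.
ΣF_x = 0: O_x = 0.
ΣF_y = 0: O_y − 7.51·2.4 − 40 − 70 = 0 → O_y = 128.0 kN.
ΣM about O: M_O − (7.51·2.4)·4.7 − 40·3 − 304.6 − 70·5.3 = 0 → M_O = 880.3 kN·m.

O_x = 0, O_y = 128.0 kN, M_O = 880.3 kN·m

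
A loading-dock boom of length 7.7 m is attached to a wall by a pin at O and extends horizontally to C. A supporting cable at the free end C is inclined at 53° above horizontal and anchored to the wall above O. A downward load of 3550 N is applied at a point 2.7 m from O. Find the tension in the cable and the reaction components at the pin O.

T = 1559 N, O_x = 938.0 N, O_y = 2305 N

ΣM about O: T·sin53°·7.7 − 3550·2.7 = 0 → T = 9585/(7.7·0.798636) = 1558.66 ≈ 1559 N.
ΣF_x = 0: O_x − T·cos53° = 0 → O_x = 1558.66 × 0.601815 = 938.0 N.
ΣF_y = 0: O_y + T·sin53° − 3550 = 0 → O_y = 3550 − 1558.66 × 0.798636 = 2305 N.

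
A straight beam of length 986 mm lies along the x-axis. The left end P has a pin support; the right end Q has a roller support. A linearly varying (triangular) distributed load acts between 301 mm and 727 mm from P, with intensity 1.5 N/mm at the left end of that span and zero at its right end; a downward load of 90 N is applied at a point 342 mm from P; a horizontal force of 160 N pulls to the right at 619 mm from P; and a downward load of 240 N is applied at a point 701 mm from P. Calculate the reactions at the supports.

P_x = -160.0 N, P_y = 304.1 N, Q_y = 345.4 N

Resultant of the triangular load: ½ × 1.5 × 426 = 319.5 N, acting at 443 mm from P (one-third of the span from the peak).
Moments about P: Q_y·986 − (½·1.5·426)·443 − 90·342 − 240·701 = 0 → Q_y = 340558.5/986 = 345.394 ≈ 345.4 N.
ΣF_y = 0: P_y + 345.394 − ½·1.5·426 − 90 − 240 = 0 → P_y = 304.1 N.
ΣF_x = 0: P_x + 160 = 0 → P_x = -160.0 N.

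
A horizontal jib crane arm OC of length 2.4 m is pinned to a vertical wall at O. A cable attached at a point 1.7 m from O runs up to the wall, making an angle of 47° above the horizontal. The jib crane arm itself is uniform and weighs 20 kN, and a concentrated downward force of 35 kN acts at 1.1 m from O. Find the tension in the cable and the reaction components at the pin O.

ΣM about O: T·sin47°·1.7 − 20·1.2 − 35·1.1 = 0 → T = 62.5/(1.7·0.731354) = 50.2694 ≈ 50.27 kN.
ΣF_x = 0: O_x − T·cos47° = 0 → O_x = 50.2694 × 0.681998 = 34.28 kN.
ΣF_y = 0: O_y + T·sin47° − 20 − 35 = 0 → O_y = 55 − 50.2694 × 0.731354 = 18.24 kN.

T = 50.27 kN, O_x = 34.28 kN, O_y = 18.24 kN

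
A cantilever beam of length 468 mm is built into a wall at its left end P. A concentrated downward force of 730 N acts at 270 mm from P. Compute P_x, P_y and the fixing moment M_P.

ΣF_x = 0: P_x = 0.
ΣF_y = 0: P_y − 730 = 0 → P_y = 730.0 N.
ΣM about P: M_P − 730·270 = 0 → M_P = 197100 N·mm.

P_x = 0, P_y = 730.0 N, M_P = 197100 N·mm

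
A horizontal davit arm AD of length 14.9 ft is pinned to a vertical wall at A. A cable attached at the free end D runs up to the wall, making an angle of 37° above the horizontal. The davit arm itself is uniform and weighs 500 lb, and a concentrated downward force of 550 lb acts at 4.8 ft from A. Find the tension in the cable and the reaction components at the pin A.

ΣM about A: T·sin37°·14.9 − 500·7.45 − 550·4.8 = 0 → T = 6365/(14.9·0.601815) = 709.821 ≈ 709.8 lb.
ΣF_x = 0: A_x − T·cos37° = 0 → A_x = 709.821 × 0.798636 = 566.9 lb.
ΣF_y = 0: A_y + T·sin37° − 500 − 550 = 0 → A_y = 1050 − 709.821 × 0.601815 = 622.8 lb.

T = 709.8 lb, A_x = 566.9 lb, A_y = 622.8 lb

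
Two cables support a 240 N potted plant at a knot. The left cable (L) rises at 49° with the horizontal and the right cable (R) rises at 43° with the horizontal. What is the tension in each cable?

T_L = 175.6 N, T_R = 157.6 N

ΣF_x = 0: −T_L·cos49° + T_R·cos43° = 0 → T_R = 0.897048·T_L.
ΣF_y = 0: T_L·sin49° + T_R·sin43° = 240.
Substitute: T_L·(0.75471 + 0.897048·0.681998) = 240 → T_L = 175.632 ≈ 175.6 N.
Then T_R = 0.897048 × 175.632 = 157.6 N.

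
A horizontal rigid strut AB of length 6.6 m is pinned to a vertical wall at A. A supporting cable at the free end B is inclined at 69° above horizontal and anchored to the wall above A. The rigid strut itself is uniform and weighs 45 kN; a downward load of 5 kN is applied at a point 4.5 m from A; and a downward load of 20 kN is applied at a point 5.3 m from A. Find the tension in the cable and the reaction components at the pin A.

ΣM about A: T·sin69°·6.6 − 45·3.3 − 5·4.5 − 20·5.3 = 0 → T = 277/(6.6·0.93358) = 44.9557 ≈ 44.96 kN.
ΣF_x = 0: A_x − T·cos69° = 0 → A_x = 44.9557 × 0.358368 = 16.11 kN.
ΣF_y = 0: A_y + T·sin69° − 45 − 5 − 20 = 0 → A_y = 70 − 44.9557 × 0.93358 = 28.03 kN.

T = 44.96 kN, A_x = 16.11 kN, A_y = 28.03 kN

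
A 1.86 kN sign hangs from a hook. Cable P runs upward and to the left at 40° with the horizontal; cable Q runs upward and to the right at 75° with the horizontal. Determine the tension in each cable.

T_P = 0.5312 kN, T_Q = 1.572 kN

ΣF_x = 0: −T_P·cos40° + T_Q·cos75° = 0 → T_Q = 2.95977·T_P.
ΣF_y = 0: T_P·sin40° + T_Q·sin75° = 1.86.
Substitute: T_P·(0.642788 + 2.95977·0.965926) = 1.86 → T_P = 0.53117 ≈ 0.5312 kN.
Then T_Q = 2.95977 × 0.53117 = 1.572 kN.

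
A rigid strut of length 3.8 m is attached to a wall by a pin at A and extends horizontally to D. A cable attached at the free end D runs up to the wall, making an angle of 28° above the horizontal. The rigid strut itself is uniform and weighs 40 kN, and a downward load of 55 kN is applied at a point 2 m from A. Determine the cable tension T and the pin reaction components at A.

ΣM about A: T·sin28°·3.8 − 40·1.9 − 55·2 = 0 → T = 186/(3.8·0.469472) = 104.26 ≈ 104.3 kN.
ΣF_x = 0: A_x − T·cos28° = 0 → A_x = 104.26 × 0.882948 = 92.06 kN.
ΣF_y = 0: A_y + T·sin28° − 40 − 55 = 0 → A_y = 95 − 104.26 × 0.469472 = 46.05 kN.

T = 104.3 kN, A_x = 92.06 kN, A_y = 46.05 kN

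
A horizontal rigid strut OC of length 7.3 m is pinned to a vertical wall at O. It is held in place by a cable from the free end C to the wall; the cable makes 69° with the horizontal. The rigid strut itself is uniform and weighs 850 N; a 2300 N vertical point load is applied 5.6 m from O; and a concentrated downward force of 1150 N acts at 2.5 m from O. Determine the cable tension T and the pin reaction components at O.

ΣM about O: T·sin69°·7.3 − 850·3.65 − 2300·5.6 − 1150·2.5 = 0 → T = 18857.5/(7.3·0.93358) = 2767 N.
ΣF_x = 0: O_x − T·cos69° = 0 → O_x = 2767 × 0.358368 = 991.6 N.
ΣF_y = 0: O_y + T·sin69° − 850 − 2300 − 1150 = 0 → O_y = 4300 − 2767 × 0.93358 = 1717 N.

T = 2767 N, O_x = 991.6 N, O_y = 1717 N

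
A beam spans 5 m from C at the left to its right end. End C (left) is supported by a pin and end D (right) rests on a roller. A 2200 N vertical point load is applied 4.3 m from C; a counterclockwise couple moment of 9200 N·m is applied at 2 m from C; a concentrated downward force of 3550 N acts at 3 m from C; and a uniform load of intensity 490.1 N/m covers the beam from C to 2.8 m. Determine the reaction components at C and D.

C_x = 0, C_y = 4556 N, D_y = 2566 N

Resultant of the distributed load: 490.1 × 2.8 = 1372.28 N at 1.4 m from C.
Taking moments about C: D_y·5 − 2200·4.3 + 9200 − 3550·3 − (490.1·2.8)·1.4 = 0 → D_y = 12831.192/5 = 2566.24 ≈ 2566 N.
ΣF_y = 0: C_y + 2566.24 − 2200 − 3550 − 490.1·2.8 = 0 → C_y = 4556 N.
ΣF_x = 0: no horizontal applied forces, so C_x = 0.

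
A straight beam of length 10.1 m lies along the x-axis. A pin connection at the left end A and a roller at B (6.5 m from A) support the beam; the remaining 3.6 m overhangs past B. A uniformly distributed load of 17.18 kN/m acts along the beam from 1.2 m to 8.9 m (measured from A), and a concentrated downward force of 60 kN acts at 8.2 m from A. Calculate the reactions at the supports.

A_x = 0, A_y = 13.82 kN, B_y = 178.5 kN

Resultant of the distributed load: 17.18 × 7.7 = 132.286 kN at 5.05 m from A.
Taking moments about A: B_y·6.5 − (17.18·7.7)·5.05 − 60·8.2 = 0 → B_y = 1160.0443/6.5 = 178.468 ≈ 178.5 kN.
ΣF_y = 0: A_y + 178.468 − 17.18·7.7 − 60 = 0 → A_y = 13.82 kN.
ΣF_x = 0: no horizontal applied forces, so A_x = 0.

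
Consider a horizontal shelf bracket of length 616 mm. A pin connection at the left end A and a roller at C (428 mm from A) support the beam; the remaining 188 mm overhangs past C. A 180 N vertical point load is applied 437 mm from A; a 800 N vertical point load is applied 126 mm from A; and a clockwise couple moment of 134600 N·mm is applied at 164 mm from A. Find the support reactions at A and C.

A_x = 0, A_y = 246.2 N, C_y = 733.8 N

Taking moments about A: C_y·428 − 180·437 − 800·126 − 134600 = 0 → C_y = 314060/428 = 733.785 ≈ 733.8 N.
ΣF_y = 0: A_y + 733.785 − 180 − 800 = 0 → A_y = 246.2 N.
ΣF_x = 0: no horizontal applied forces, so A_x = 0.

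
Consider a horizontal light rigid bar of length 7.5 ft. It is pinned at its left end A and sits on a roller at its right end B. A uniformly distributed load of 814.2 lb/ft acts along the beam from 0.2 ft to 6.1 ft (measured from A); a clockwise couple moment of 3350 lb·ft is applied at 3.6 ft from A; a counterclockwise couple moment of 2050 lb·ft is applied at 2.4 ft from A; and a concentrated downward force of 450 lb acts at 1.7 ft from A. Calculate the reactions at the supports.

Resultant of the distributed load: 814.2 × 5.9 = 4803.78 lb at 3.15 ft from A.
ΣM about A: B_y·7.5 − (814.2·5.9)·3.15 − 3350 + 2050 − 450·1.7 = 0 → B_y = 17196.907/7.5 = 2292.92 ≈ 2293 lb.
ΣF_y = 0: A_y + 2292.92 − 814.2·5.9 − 450 = 0 → A_y = 2961 lb.
ΣF_x = 0: no horizontal applied forces, so A_x = 0.

A_x = 0, A_y = 2961 lb, B_y = 2293 lb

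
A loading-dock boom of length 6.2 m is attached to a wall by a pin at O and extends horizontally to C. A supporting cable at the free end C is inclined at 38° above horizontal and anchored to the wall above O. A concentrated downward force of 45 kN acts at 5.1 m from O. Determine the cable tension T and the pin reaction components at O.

ΣM about O: T·sin38°·6.2 − 45·5.1 = 0 → T = 229.5/(6.2·0.615661) = 60.1242 ≈ 60.12 kN.
ΣF_x = 0: O_x − T·cos38° = 0 → O_x = 60.1242 × 0.788011 = 47.38 kN.
ΣF_y = 0: O_y + T·sin38° − 45 = 0 → O_y = 45 − 60.1242 × 0.615661 = 7.984 kN.

T = 60.12 kN, O_x = 47.38 kN, O_y = 7.984 kN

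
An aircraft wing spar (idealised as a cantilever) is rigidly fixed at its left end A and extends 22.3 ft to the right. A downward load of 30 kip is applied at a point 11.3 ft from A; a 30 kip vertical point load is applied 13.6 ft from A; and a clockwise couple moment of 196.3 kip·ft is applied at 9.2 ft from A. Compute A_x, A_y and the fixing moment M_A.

A_x = 0, A_y = 60.00 kip, M_A = 943.3 kip·ft

ΣF_x = 0: A_x = 0.
ΣF_y = 0: A_y − 30 − 30 = 0 → A_y = 60.00 kip.
ΣM about A: M_A − 30·11.3 − 30·13.6 − 196.3 = 0 → M_A = 943.3 kip·ft.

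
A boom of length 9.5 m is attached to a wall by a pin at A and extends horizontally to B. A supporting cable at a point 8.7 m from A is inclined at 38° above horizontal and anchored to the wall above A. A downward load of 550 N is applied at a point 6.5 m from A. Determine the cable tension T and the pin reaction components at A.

ΣM about A: T·sin38°·8.7 − 550·6.5 = 0 → T = 3575/(8.7·0.615661) = 667.444 ≈ 667.4 N.
ΣF_x = 0: A_x − T·cos38° = 0 → A_x = 667.444 × 0.788011 = 526.0 N.
ΣF_y = 0: A_y + T·sin38° − 550 = 0 → A_y = 550 − 667.444 × 0.615661 = 139.1 N.

T = 667.4 N, A_x = 526.0 N, A_y = 139.1 N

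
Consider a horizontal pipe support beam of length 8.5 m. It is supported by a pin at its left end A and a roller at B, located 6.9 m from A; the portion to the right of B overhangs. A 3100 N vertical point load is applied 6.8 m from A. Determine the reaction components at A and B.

ΣM about A: B_y·6.9 − 3100·6.8 = 0 → B_y = 21080/6.9 = 3055.07 ≈ 3055 N.
ΣF_y = 0: A_y + 3055.07 − 3100 = 0 → A_y = 44.93 N.
ΣF_x = 0: no horizontal applied forces, so A_x = 0.

A_x = 0, A_y = 44.93 N, B_y = 3055 N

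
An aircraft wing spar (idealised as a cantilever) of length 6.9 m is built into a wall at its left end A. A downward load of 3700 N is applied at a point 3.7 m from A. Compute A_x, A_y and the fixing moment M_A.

A_x = 0, A_y = 3700 N, M_A = 13690 N·m

ΣF_x = 0: A_x = 0.
ΣF_y = 0: A_y − 3700 = 0 → A_y = 3700 N.
ΣM about A: M_A − 3700·3.7 = 0 → M_A = 13690 N·m.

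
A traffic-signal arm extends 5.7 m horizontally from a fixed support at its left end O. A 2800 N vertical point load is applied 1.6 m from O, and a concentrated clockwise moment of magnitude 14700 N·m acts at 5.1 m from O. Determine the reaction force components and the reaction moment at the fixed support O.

O_x = 0, O_y = 2800 N, M_O = 19180 N·m

ΣF_x = 0: O_x = 0.
ΣF_y = 0: O_y − 2800 = 0 → O_y = 2800 N.
ΣM about O: M_O − 2800·1.6 − 14700 = 0 → M_O = 19180 N·m.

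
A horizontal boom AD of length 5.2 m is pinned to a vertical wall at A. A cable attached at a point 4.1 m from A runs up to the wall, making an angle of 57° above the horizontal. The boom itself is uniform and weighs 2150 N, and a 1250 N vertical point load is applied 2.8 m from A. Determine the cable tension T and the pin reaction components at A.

T = 2644 N, A_x = 1440 N, A_y = 1183 N

ΣM about A: T·sin57°·4.1 − 2150·2.6 − 1250·2.8 = 0 → T = 9090/(4.1·0.838671) = 2643.56 ≈ 2644 N.
ΣF_x = 0: A_x − T·cos57° = 0 → A_x = 2643.56 × 0.544639 = 1440 N.
ΣF_y = 0: A_y + T·sin57° − 2150 − 1250 = 0 → A_y = 3400 − 2643.56 × 0.838671 = 1183 N.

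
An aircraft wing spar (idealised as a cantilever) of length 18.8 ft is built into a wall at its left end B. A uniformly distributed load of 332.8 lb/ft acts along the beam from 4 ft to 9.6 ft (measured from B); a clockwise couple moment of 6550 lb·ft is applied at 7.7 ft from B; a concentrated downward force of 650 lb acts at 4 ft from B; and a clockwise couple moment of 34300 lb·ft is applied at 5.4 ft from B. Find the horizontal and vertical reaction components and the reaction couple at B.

B_x = 0, B_y = 2514 lb, M_B = 56120 lb·ft

Resultant of the distributed load: 332.8 × 5.6 = 1863.68 lb at 6.8 ft from B.
ΣF_x = 0: B_x = 0.
ΣF_y = 0: B_y − 332.8·5.6 − 650 = 0 → B_y = 2514 lb.
ΣM about B: M_B − (332.8·5.6)·6.8 − 6550 − 650·4 − 34300 = 0 → M_B = 56120 lb·ft.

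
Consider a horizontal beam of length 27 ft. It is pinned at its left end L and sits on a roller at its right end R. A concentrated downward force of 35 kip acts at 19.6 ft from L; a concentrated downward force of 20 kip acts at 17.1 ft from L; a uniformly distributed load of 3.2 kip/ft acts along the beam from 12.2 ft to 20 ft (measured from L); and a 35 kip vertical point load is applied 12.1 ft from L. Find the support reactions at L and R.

Resultant of the distributed load: 3.2 × 7.8 = 24.96 kip at 16.1 ft from L.
Taking moments about L: R_y·27 − 35·19.6 − 20·17.1 − (3.2·7.8)·16.1 − 35·12.1 = 0 → R_y = 1853.356/27 = 68.6428 ≈ 68.64 kip.
ΣF_y = 0: L_y + 68.6428 − 35 − 20 − 3.2·7.8 − 35 = 0 → L_y = 46.32 kip.
ΣF_x = 0: no horizontal applied forces, so L_x = 0.

L_x = 0, L_y = 46.32 kip, R_y = 68.64 kip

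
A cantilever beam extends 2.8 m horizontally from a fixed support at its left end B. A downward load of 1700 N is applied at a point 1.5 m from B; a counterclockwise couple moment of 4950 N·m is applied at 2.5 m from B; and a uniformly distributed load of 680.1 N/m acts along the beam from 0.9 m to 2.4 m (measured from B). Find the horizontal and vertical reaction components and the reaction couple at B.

Resultant of the distributed load: 680.1 × 1.5 = 1020.15 N at 1.65 m from B.
ΣF_x = 0: B_x = 0.
ΣF_y = 0: B_y − 1700 − 680.1·1.5 = 0 → B_y = 2720 N.
ΣM about B: M_B − 1700·1.5 + 4950 − (680.1·1.5)·1.65 = 0 → M_B = -716.8 N·m.

B_x = 0, B_y = 2720 N, M_B = -716.8 N·m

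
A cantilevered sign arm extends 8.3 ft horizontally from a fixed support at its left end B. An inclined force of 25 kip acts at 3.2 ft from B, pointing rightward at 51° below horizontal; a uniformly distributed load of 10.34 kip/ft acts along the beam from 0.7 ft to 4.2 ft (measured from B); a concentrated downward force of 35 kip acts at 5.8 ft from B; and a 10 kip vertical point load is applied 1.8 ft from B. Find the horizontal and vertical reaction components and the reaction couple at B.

B_x = -15.73 kip, B_y = 100.6 kip, M_B = 371.8 kip·ft

Resultant of the distributed load: 10.34 × 3.5 = 36.19 kip at 2.45 ft from B.
ΣF_x = 0: B_x + 25·cos51° = 0 → B_x = -15.73 kip.
ΣF_y = 0: B_y − 25·sin51° − 10.34·3.5 − 35 − 10 = 0 → B_y = 100.6 kip.
ΣM about B: M_B − 25·sin51°·3.2 − (10.34·3.5)·2.45 − 35·5.8 − 10·1.8 = 0 → M_B = 371.8 kip·ft.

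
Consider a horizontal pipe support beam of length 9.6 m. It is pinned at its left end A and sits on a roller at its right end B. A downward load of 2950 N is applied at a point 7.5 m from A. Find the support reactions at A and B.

ΣM about A: B_y·9.6 − 2950·7.5 = 0 → B_y = 22125/9.6 = 2304.69 ≈ 2305 N.
ΣF_y = 0: A_y + 2304.69 − 2950 = 0 → A_y = 645.3 N.
ΣF_x = 0: no horizontal applied forces, so A_x = 0.

A_x = 0, A_y = 645.3 N, B_y = 2305 N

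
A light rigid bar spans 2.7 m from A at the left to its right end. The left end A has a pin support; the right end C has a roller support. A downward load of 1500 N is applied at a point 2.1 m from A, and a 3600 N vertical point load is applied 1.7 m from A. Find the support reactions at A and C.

Moments about A: C_y·2.7 − 1500·2.1 − 3600·1.7 = 0 → C_y = 9270/2.7 = 3433.33 ≈ 3433 N.
ΣF_y = 0: A_y + 3433.33 − 1500 − 3600 = 0 → A_y = 1667 N.
ΣF_x = 0: no horizontal applied forces, so A_x = 0.

A_x = 0, A_y = 1667 N, C_y = 3433 N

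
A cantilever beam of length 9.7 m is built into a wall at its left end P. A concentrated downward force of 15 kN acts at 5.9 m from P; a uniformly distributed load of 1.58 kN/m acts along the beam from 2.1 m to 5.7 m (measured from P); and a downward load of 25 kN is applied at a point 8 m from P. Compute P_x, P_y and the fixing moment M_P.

P_x = 0, P_y = 45.69 kN, M_P = 310.7 kN·m

Resultant of the distributed load: 1.58 × 3.6 = 5.688 kN at 3.9 m from P.
ΣF_x = 0: P_x = 0.
ΣF_y = 0: P_y − 15 − 1.58·3.6 − 25 = 0 → P_y = 45.69 kN.
ΣM about P: M_P − 15·5.9 − (1.58·3.6)·3.9 − 25·8 = 0 → M_P = 310.7 kN·m.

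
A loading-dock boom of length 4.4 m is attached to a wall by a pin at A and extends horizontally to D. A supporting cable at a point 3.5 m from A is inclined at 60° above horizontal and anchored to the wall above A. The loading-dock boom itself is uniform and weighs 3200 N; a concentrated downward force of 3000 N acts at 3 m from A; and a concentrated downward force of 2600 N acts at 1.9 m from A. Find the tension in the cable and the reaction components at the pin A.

T = 6922 N, A_x = 3461 N, A_y = 2806 N

ΣM about A: T·sin60°·3.5 − 3200·2.2 − 3000·3 − 2600·1.9 = 0 → T = 20980/(3.5·0.866025) = 6921.61 ≈ 6922 N.
ΣF_x = 0: A_x − T·cos60° = 0 → A_x = 6921.61 × 0.5 = 3461 N.
ΣF_y = 0: A_y + T·sin60° − 3200 − 3000 − 2600 = 0 → A_y = 8800 − 6921.61 × 0.866025 = 2806 N.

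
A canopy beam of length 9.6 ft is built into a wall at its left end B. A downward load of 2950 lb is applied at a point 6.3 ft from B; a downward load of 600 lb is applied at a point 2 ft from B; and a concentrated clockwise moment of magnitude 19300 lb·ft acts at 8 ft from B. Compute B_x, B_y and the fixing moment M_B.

ΣF_x = 0: B_x = 0.
ΣF_y = 0: B_y − 2950 − 600 = 0 → B_y = 3550 lb.
ΣM about B: M_B − 2950·6.3 − 600·2 − 19300 = 0 → M_B = 39080 lb·ft.

B_x = 0, B_y = 3550 lb, M_B = 39080 lb·ft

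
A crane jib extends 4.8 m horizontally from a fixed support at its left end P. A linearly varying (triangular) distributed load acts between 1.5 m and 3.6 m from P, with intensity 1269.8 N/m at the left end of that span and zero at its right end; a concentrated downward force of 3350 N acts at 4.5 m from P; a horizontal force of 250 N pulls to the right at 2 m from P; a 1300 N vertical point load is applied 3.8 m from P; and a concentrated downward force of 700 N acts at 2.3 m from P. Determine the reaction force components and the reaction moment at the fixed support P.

P_x = -250.0 N, P_y = 6683 N, M_P = 24560 N·m

Resultant of the triangular load: ½ × 1269.8 × 2.1 = 1333.29 N, acting at 2.2 m from P (one-third of the span from the peak).
ΣF_x = 0: P_x + 250 = 0 → P_x = -250.0 N.
ΣF_y = 0: P_y − ½·1269.8·2.1 − 3350 − 1300 − 700 = 0 → P_y = 6683 N.
ΣM about P: M_P − (½·1269.8·2.1)·2.2 − 3350·4.5 − 1300·3.8 − 700·2.3 = 0 → M_P = 24560 N·m.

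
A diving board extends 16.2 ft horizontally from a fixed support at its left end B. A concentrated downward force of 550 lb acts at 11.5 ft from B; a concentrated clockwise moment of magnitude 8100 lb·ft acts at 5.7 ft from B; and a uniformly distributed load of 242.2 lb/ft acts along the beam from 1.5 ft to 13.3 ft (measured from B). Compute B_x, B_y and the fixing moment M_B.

B_x = 0, B_y = 3408 lb, M_B = 35570 lb·ft

Resultant of the distributed load: 242.2 × 11.8 = 2857.96 lb at 7.4 ft from B.
ΣF_x = 0: B_x = 0.
ΣF_y = 0: B_y − 550 − 242.2·11.8 = 0 → B_y = 3408 lb.
ΣM about B: M_B − 550·11.5 − 8100 − (242.2·11.8)·7.4 = 0 → M_B = 35570 lb·ft.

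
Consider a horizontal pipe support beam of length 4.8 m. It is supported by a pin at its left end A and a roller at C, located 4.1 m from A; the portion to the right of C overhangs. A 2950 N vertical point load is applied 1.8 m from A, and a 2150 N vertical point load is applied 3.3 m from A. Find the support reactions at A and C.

Taking moments about A: C_y·4.1 − 2950·1.8 − 2150·3.3 = 0 → C_y = 12405/4.1 = 3025.61 ≈ 3026 N.
ΣF_y = 0: A_y + 3025.61 − 2950 − 2150 = 0 → A_y = 2074 N.
ΣF_x = 0: no horizontal applied forces, so A_x = 0.

A_x = 0, A_y = 2074 N, C_y = 3026 N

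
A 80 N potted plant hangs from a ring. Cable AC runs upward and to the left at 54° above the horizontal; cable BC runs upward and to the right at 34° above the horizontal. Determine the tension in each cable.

ΣF_x = 0: −T_AC·cos54° + T_BC·cos34° = 0 → T_BC = 0.708997·T_AC.
ΣF_y = 0: T_AC·sin54° + T_BC·sin34° = 80.
Substitute: T_AC·(0.809017 + 0.708997·0.559193) = 80 → T_AC = 66.3634 ≈ 66.36 N.
Then T_BC = 0.708997 × 66.3634 = 47.05 N.

T_AC = 66.36 N, T_BC = 47.05 N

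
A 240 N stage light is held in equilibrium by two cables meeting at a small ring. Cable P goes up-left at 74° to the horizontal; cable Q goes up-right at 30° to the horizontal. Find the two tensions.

ΣF_x = 0: −T_P·cos74° + T_Q·cos30° = 0 → T_Q = 0.318279·T_P.
ΣF_y = 0: T_P·sin74° + T_Q·sin30° = 240.
Substitute: T_P·(0.961262 + 0.318279·0.5) = 240 → T_P = 214.209 ≈ 214.2 N.
Then T_Q = 0.318279 × 214.209 = 68.18 N.

T_P = 214.2 N, T_Q = 68.18 N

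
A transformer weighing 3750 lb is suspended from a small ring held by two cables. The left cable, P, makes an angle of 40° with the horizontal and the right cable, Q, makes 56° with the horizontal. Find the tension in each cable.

ΣF_x = 0: −T_P·cos40° + T_Q·cos56° = 0 → T_Q = 1.36991·T_P.
ΣF_y = 0: T_P·sin40° + T_Q·sin56° = 3750.
Substitute: T_P·(0.642788 + 1.36991·0.829038) = 3750 → T_P = 2108.52 ≈ 2109 lb.
Then T_Q = 1.36991 × 2108.52 = 2888 lb.

T_P = 2109 lb, T_Q = 2888 lb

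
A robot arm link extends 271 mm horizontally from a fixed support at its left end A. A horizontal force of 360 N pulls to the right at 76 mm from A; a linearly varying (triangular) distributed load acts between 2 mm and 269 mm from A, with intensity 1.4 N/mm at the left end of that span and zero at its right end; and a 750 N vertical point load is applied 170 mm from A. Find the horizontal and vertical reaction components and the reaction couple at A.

A_x = -360.0 N, A_y = 936.9 N, M_A = 144500 N·mm

Resultant of the triangular load: ½ × 1.4 × 267 = 186.9 N, acting at 91 mm from A (one-third of the span from the peak).
ΣF_x = 0: A_x + 360 = 0 → A_x = -360.0 N.
ΣF_y = 0: A_y − ½·1.4·267 − 750 = 0 → A_y = 936.9 N.
ΣM about A: M_A − (½·1.4·267)·91 − 750·170 = 0 → M_A = 144500 N·mm.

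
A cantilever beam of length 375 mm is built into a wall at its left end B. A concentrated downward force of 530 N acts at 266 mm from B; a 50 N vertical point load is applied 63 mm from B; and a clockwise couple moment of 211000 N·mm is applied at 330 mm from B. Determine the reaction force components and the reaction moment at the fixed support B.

ΣF_x = 0: B_x = 0.
ΣF_y = 0: B_y − 530 − 50 = 0 → B_y = 580.0 N.
ΣM about B: M_B − 530·266 − 50·63 − 211000 = 0 → M_B = 355100 N·mm.

B_x = 0, B_y = 580.0 N, M_B = 355100 N·mm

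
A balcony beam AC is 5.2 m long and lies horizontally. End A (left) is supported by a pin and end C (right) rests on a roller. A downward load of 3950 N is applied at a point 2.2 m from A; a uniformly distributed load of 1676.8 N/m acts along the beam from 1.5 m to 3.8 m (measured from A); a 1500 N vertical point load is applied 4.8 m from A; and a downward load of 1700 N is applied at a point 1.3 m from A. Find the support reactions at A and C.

A_x = 0, A_y = 5560 N, C_y = 5446 N

Resultant of the distributed load: 1676.8 × 2.3 = 3856.64 N at 2.65 m from A.
Moments about A: C_y·5.2 − 3950·2.2 − (1676.8·2.3)·2.65 − 1500·4.8 − 1700·1.3 = 0 → C_y = 28320.096/5.2 = 5446.17 ≈ 5446 N.
ΣF_y = 0: A_y + 5446.17 − 3950 − 1676.8·2.3 − 1500 − 1700 = 0 → A_y = 5560 N.
ΣF_x = 0: no horizontal applied forces, so A_x = 0.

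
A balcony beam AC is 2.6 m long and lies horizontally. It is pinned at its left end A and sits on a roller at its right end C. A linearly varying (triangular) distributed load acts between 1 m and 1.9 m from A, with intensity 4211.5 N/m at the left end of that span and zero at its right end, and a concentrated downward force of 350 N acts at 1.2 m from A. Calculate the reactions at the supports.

Resultant of the triangular load: ½ × 4211.5 × 0.9 = 1895.175 N, acting at 1.3 m from A (one-third of the span from the peak).
ΣM about A: C_y·2.6 − (½·4211.5·0.9)·1.3 − 350·1.2 = 0 → C_y = 2883.7275/2.6 = 1109.13 ≈ 1109 N.
ΣF_y = 0: A_y + 1109.13 − ½·4211.5·0.9 − 350 = 0 → A_y = 1136 N.
ΣF_x = 0: no horizontal applied forces, so A_x = 0.

A_x = 0, A_y = 1136 N, C_y = 1109 N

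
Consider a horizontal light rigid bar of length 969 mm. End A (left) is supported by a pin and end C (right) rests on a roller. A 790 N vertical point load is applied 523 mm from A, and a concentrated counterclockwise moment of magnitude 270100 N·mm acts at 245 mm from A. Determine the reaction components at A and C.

Taking moments about A: C_y·969 − 790·523 + 270100 = 0 → C_y = 143070/969 = 147.647 ≈ 147.6 N.
ΣF_y = 0: A_y + 147.647 − 790 = 0 → A_y = 642.4 N.
ΣF_x = 0: no horizontal applied forces, so A_x = 0.

A_x = 0, A_y = 642.4 N, C_y = 147.6 N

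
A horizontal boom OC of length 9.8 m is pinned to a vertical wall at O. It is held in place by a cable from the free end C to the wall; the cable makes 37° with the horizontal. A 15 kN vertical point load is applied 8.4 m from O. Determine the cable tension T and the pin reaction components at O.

T = 21.36 kN, O_x = 17.06 kN, O_y = 2.143 kN

ΣM about O: T·sin37°·9.8 − 15·8.4 = 0 → T = 126/(9.8·0.601815) = 21.3639 ≈ 21.36 kN.
ΣF_x = 0: O_x − T·cos37° = 0 → O_x = 21.3639 × 0.798636 = 17.06 kN.
ΣF_y = 0: O_y + T·sin37° − 15 = 0 → O_y = 15 − 21.3639 × 0.601815 = 2.143 kN.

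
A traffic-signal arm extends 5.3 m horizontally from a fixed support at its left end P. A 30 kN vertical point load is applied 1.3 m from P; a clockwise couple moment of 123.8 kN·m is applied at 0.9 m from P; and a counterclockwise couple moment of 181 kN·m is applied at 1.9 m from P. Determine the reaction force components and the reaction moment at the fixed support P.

P_x = 0, P_y = 30.00 kN, M_P = -18.20 kN·m

ΣF_x = 0: P_x = 0.
ΣF_y = 0: P_y − 30 = 0 → P_y = 30.00 kN.
ΣM about P: M_P − 30·1.3 − 123.8 + 181 = 0 → M_P = -18.20 kN·m.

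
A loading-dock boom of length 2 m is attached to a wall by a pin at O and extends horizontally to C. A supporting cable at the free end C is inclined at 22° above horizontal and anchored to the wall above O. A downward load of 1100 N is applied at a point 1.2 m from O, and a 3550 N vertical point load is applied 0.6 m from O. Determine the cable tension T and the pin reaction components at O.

T = 4605 N, O_x = 4270 N, O_y = 2925 N

ΣM about O: T·sin22°·2 − 1100·1.2 − 3550·0.6 = 0 → T = 3450/(2·0.374607) = 4604.83 ≈ 4605 N.
ΣF_x = 0: O_x − T·cos22° = 0 → O_x = 4604.83 × 0.927184 = 4270 N.
ΣF_y = 0: O_y + T·sin22° − 1100 − 3550 = 0 → O_y = 4650 − 4604.83 × 0.374607 = 2925 N.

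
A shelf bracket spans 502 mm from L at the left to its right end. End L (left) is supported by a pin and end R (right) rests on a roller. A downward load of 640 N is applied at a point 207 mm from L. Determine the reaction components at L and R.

L_x = 0, L_y = 376.1 N, R_y = 263.9 N

Taking moments about L: R_y·502 − 640·207 = 0 → R_y = 132480/502 = 263.904 ≈ 263.9 N.
ΣF_y = 0: L_y + 263.904 − 640 = 0 → L_y = 376.1 N.
ΣF_x = 0: no horizontal applied forces, so L_x = 0.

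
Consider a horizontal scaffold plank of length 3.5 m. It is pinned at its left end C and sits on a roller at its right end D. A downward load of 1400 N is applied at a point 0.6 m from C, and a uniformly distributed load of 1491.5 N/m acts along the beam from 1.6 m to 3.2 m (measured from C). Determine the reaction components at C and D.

Resultant of the distributed load: 1491.5 × 1.6 = 2386.4 N at 2.4 m from C.
ΣM about C: D_y·3.5 − 1400·0.6 − (1491.5·1.6)·2.4 = 0 → D_y = 6567.36/3.5 = 1876.39 ≈ 1876 N.
ΣF_y = 0: C_y + 1876.39 − 1400 − 1491.5·1.6 = 0 → C_y = 1910 N.
ΣF_x = 0: no horizontal applied forces, so C_x = 0.

C_x = 0, C_y = 1910 N, D_y = 1876 N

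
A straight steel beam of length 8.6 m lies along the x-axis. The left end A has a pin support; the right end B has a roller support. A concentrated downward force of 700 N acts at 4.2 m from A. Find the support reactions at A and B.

Moments about A: B_y·8.6 − 700·4.2 = 0 → B_y = 2940/8.6 = 341.86 ≈ 341.9 N.
ΣF_y = 0: A_y + 341.86 − 700 = 0 → A_y = 358.1 N.
ΣF_x = 0: no horizontal applied forces, so A_x = 0.

A_x = 0, A_y = 358.1 N, B_y = 341.9 N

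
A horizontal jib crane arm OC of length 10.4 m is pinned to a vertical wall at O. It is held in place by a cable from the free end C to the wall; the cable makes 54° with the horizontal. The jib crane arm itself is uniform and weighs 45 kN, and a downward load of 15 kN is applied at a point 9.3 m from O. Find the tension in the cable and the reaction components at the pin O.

ΣM about O: T·sin54°·10.4 − 45·5.2 − 15·9.3 = 0 → T = 373.5/(10.4·0.809017) = 44.3915 ≈ 44.39 kN.
ΣF_x = 0: O_x − T·cos54° = 0 → O_x = 44.3915 × 0.587785 = 26.09 kN.
ΣF_y = 0: O_y + T·sin54° − 45 − 15 = 0 → O_y = 60 − 44.3915 × 0.809017 = 24.09 kN.

T = 44.39 kN, O_x = 26.09 kN, O_y = 24.09 kN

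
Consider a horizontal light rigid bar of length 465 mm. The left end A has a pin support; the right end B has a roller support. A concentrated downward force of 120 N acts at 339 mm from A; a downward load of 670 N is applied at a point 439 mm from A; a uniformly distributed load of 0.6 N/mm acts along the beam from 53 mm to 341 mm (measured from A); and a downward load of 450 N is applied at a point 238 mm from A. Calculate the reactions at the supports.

Resultant of the distributed load: 0.6 × 288 = 172.8 N at 197 mm from A.
Moments about A: B_y·465 − 120·339 − 670·439 − (0.6·288)·197 − 450·238 = 0 → B_y = 475951.6/465 = 1023.55 ≈ 1024 N.
ΣF_y = 0: A_y + 1023.55 − 120 − 670 − 0.6·288 − 450 = 0 → A_y = 389.2 N.
ΣF_x = 0: no horizontal applied forces, so A_x = 0.

A_x = 0, A_y = 389.2 N, B_y = 1024 N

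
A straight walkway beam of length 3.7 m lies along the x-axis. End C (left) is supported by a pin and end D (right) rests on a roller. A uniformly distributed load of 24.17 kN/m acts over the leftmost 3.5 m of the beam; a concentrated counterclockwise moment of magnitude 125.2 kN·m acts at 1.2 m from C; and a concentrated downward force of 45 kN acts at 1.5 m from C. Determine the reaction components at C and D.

Resultant of the distributed load: 24.17 × 3.5 = 84.595 kN at 1.75 m from C.
Moments about C: D_y·3.7 − (24.17·3.5)·1.75 + 125.2 − 45·1.5 = 0 → D_y = 90.34125/3.7 = 24.4166 ≈ 24.42 kN.
ΣF_y = 0: C_y + 24.4166 − 24.17·3.5 − 45 = 0 → C_y = 105.2 kN.
ΣF_x = 0: no horizontal applied forces, so C_x = 0.

C_x = 0, C_y = 105.2 kN, D_y = 24.42 kN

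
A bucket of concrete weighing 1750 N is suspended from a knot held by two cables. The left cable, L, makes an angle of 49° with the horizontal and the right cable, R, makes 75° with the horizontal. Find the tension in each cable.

T_L = 546.3 N, T_R = 1385 N

ΣF_x = 0: −T_L·cos49° + T_R·cos75° = 0 → T_R = 2.53482·T_L.
ΣF_y = 0: T_L·sin49° + T_R·sin75° = 1750.
Substitute: T_L·(0.75471 + 2.53482·0.965926) = 1750 → T_L = 546.336 ≈ 546.3 N.
Then T_R = 2.53482 × 546.336 = 1385 N.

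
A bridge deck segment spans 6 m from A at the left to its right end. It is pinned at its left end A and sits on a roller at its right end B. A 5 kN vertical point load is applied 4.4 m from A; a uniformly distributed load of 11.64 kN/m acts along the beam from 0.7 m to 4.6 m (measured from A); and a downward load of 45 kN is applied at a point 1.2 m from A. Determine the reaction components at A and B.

A_x = 0, A_y = 62.68 kN, B_y = 32.72 kN

Resultant of the distributed load: 11.64 × 3.9 = 45.396 kN at 2.65 m from A.
Moments about A: B_y·6 − 5·4.4 − (11.64·3.9)·2.65 − 45·1.2 = 0 → B_y = 196.2994/6 = 32.7166 ≈ 32.72 kN.
ΣF_y = 0: A_y + 32.7166 − 5 − 11.64·3.9 − 45 = 0 → A_y = 62.68 kN.
ΣF_x = 0: no horizontal applied forces, so A_x = 0.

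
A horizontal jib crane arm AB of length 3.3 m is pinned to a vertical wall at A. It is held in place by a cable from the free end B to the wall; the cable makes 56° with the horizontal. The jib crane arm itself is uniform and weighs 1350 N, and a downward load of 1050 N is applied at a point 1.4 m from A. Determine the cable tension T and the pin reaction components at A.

ΣM about A: T·sin56°·3.3 − 1350·1.65 − 1050·1.4 = 0 → T = 3697.5/(3.3·0.829038) = 1351.51 ≈ 1352 N.
ΣF_x = 0: A_x − T·cos56° = 0 → A_x = 1351.51 × 0.559193 = 755.8 N.
ΣF_y = 0: A_y + T·sin56° − 1350 − 1050 = 0 → A_y = 2400 − 1351.51 × 0.829038 = 1280 N.

T = 1352 N, A_x = 755.8 N, A_y = 1280 N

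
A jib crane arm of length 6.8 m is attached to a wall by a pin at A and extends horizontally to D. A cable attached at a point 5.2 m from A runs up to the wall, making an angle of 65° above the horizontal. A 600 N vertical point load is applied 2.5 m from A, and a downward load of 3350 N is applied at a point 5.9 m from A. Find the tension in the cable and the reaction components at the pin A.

T = 4512 N, A_x = 1907 N, A_y = -139.4 N

ΣM about A: T·sin65°·5.2 − 600·2.5 − 3350·5.9 = 0 → T = 21265/(5.2·0.906308) = 4512.18 ≈ 4512 N.
ΣF_x = 0: A_x − T·cos65° = 0 → A_x = 4512.18 × 0.422618 = 1907 N.
ΣF_y = 0: A_y + T·sin65° − 600 − 3350 = 0 → A_y = 3950 − 4512.18 × 0.906308 = -139.4 N.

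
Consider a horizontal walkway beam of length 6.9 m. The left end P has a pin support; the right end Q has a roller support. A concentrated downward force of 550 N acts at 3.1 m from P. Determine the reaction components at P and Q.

P_x = 0, P_y = 302.9 N, Q_y = 247.1 N

Moments about P: Q_y·6.9 − 550·3.1 = 0 → Q_y = 1705/6.9 = 247.101 ≈ 247.1 N.
ΣF_y = 0: P_y + 247.101 − 550 = 0 → P_y = 302.9 N.
ΣF_x = 0: no horizontal applied forces, so P_x = 0.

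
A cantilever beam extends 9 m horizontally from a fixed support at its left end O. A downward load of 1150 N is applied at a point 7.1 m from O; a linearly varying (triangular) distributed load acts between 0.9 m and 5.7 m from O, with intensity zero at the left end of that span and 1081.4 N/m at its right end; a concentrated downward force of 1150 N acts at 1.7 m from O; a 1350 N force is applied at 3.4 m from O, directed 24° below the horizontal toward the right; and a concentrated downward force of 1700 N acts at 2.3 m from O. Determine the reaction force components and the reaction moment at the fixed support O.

Resultant of the triangular load: ½ × 1081.4 × 4.8 = 2595.36 N, acting at 4.1 m from O (one-third of the span from the peak).
ΣF_x = 0: O_x + 1350·cos24° = 0 → O_x = -1233 N.
ΣF_y = 0: O_y − 1150 − ½·1081.4·4.8 − 1150 − 1350·sin24° − 1700 = 0 → O_y = 7144 N.
ΣM about O: M_O − 1150·7.1 − (½·1081.4·4.8)·4.1 − 1150·1.7 − 1350·sin24°·3.4 − 1700·2.3 = 0 → M_O = 26540 N·m.

O_x = -1233 N, O_y = 7144 N, M_O = 26540 N·m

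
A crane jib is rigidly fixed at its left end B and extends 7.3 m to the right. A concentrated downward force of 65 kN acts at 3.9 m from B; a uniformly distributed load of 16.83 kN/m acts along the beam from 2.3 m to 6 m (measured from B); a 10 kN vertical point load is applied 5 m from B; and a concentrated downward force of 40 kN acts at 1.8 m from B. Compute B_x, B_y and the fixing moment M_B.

Resultant of the distributed load: 16.83 × 3.7 = 62.271 kN at 4.15 m from B.
ΣF_x = 0: B_x = 0.
ΣF_y = 0: B_y − 65 − 16.83·3.7 − 10 − 40 = 0 → B_y = 177.3 kN.
ΣM about B: M_B − 65·3.9 − (16.83·3.7)·4.15 − 10·5 − 40·1.8 = 0 → M_B = 633.9 kN·m.

B_x = 0, B_y = 177.3 kN, M_B = 633.9 kN·m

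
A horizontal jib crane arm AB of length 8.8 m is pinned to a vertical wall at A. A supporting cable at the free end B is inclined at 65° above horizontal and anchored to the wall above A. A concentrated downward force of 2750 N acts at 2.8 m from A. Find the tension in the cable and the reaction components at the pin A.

T = 965.5 N, A_x = 408.0 N, A_y = 1875 N

ΣM about A: T·sin65°·8.8 − 2750·2.8 = 0 → T = 7700/(8.8·0.906308) = 965.455 ≈ 965.5 N.
ΣF_x = 0: A_x − T·cos65° = 0 → A_x = 965.455 × 0.422618 = 408.0 N.
ΣF_y = 0: A_y + T·sin65° − 2750 = 0 → A_y = 2750 − 965.455 × 0.906308 = 1875 N.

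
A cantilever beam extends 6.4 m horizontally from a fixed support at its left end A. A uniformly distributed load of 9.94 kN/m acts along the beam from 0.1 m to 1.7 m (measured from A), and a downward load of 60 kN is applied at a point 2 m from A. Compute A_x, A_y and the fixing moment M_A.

Resultant of the distributed load: 9.94 × 1.6 = 15.904 kN at 0.9 m from A.
ΣF_x = 0: A_x = 0.
ΣF_y = 0: A_y − 9.94·1.6 − 60 = 0 → A_y = 75.90 kN.
ΣM about A: M_A − (9.94·1.6)·0.9 − 60·2 = 0 → M_A = 134.3 kN·m.

A_x = 0, A_y = 75.90 kN, M_A = 134.3 kN·m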